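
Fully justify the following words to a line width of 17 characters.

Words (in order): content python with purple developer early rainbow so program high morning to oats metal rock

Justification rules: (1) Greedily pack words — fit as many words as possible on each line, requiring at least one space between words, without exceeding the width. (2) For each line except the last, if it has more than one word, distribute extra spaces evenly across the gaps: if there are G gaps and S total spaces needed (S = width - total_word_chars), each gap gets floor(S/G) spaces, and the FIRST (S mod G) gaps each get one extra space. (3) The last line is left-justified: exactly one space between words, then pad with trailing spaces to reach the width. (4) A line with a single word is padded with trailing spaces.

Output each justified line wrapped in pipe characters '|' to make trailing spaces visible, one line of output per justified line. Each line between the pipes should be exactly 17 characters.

Answer: |content    python|
|with       purple|
|developer   early|
|rainbow        so|
|program      high|
|morning  to  oats|
|metal rock       |

Derivation:
Line 1: ['content', 'python'] (min_width=14, slack=3)
Line 2: ['with', 'purple'] (min_width=11, slack=6)
Line 3: ['developer', 'early'] (min_width=15, slack=2)
Line 4: ['rainbow', 'so'] (min_width=10, slack=7)
Line 5: ['program', 'high'] (min_width=12, slack=5)
Line 6: ['morning', 'to', 'oats'] (min_width=15, slack=2)
Line 7: ['metal', 'rock'] (min_width=10, slack=7)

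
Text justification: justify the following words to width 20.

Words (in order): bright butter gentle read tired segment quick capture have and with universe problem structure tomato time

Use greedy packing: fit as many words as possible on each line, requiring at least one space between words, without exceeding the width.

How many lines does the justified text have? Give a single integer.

Answer: 6

Derivation:
Line 1: ['bright', 'butter', 'gentle'] (min_width=20, slack=0)
Line 2: ['read', 'tired', 'segment'] (min_width=18, slack=2)
Line 3: ['quick', 'capture', 'have'] (min_width=18, slack=2)
Line 4: ['and', 'with', 'universe'] (min_width=17, slack=3)
Line 5: ['problem', 'structure'] (min_width=17, slack=3)
Line 6: ['tomato', 'time'] (min_width=11, slack=9)
Total lines: 6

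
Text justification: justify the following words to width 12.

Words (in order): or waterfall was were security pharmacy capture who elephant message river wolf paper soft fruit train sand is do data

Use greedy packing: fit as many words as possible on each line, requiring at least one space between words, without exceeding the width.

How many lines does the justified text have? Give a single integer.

Answer: 12

Derivation:
Line 1: ['or', 'waterfall'] (min_width=12, slack=0)
Line 2: ['was', 'were'] (min_width=8, slack=4)
Line 3: ['security'] (min_width=8, slack=4)
Line 4: ['pharmacy'] (min_width=8, slack=4)
Line 5: ['capture', 'who'] (min_width=11, slack=1)
Line 6: ['elephant'] (min_width=8, slack=4)
Line 7: ['message'] (min_width=7, slack=5)
Line 8: ['river', 'wolf'] (min_width=10, slack=2)
Line 9: ['paper', 'soft'] (min_width=10, slack=2)
Line 10: ['fruit', 'train'] (min_width=11, slack=1)
Line 11: ['sand', 'is', 'do'] (min_width=10, slack=2)
Line 12: ['data'] (min_width=4, slack=8)
Total lines: 12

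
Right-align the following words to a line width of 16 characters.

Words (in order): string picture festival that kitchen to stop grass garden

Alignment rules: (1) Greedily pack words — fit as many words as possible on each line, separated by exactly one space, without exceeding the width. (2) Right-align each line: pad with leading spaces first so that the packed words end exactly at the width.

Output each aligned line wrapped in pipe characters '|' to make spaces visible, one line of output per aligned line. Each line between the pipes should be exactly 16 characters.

Line 1: ['string', 'picture'] (min_width=14, slack=2)
Line 2: ['festival', 'that'] (min_width=13, slack=3)
Line 3: ['kitchen', 'to', 'stop'] (min_width=15, slack=1)
Line 4: ['grass', 'garden'] (min_width=12, slack=4)

Answer: |  string picture|
|   festival that|
| kitchen to stop|
|    grass garden|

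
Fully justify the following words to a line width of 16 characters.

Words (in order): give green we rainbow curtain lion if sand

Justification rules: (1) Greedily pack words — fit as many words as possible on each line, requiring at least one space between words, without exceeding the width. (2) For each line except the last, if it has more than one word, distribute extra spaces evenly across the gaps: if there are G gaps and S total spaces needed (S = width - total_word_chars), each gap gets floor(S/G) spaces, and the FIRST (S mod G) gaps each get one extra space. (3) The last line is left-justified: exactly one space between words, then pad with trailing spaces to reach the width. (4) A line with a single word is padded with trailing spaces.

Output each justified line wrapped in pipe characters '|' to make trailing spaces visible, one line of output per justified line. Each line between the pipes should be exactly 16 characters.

Line 1: ['give', 'green', 'we'] (min_width=13, slack=3)
Line 2: ['rainbow', 'curtain'] (min_width=15, slack=1)
Line 3: ['lion', 'if', 'sand'] (min_width=12, slack=4)

Answer: |give   green  we|
|rainbow  curtain|
|lion if sand    |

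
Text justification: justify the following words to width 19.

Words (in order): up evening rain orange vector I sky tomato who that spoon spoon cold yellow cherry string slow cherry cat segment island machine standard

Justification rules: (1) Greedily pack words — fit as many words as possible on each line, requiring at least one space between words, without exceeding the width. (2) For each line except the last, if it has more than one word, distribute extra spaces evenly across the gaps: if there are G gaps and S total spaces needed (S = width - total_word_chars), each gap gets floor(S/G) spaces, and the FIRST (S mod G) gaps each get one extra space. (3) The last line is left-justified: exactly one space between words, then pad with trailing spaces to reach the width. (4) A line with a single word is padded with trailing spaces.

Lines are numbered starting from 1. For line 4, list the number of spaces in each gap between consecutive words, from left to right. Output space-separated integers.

Line 1: ['up', 'evening', 'rain'] (min_width=15, slack=4)
Line 2: ['orange', 'vector', 'I', 'sky'] (min_width=19, slack=0)
Line 3: ['tomato', 'who', 'that'] (min_width=15, slack=4)
Line 4: ['spoon', 'spoon', 'cold'] (min_width=16, slack=3)
Line 5: ['yellow', 'cherry'] (min_width=13, slack=6)
Line 6: ['string', 'slow', 'cherry'] (min_width=18, slack=1)
Line 7: ['cat', 'segment', 'island'] (min_width=18, slack=1)
Line 8: ['machine', 'standard'] (min_width=16, slack=3)

Answer: 3 2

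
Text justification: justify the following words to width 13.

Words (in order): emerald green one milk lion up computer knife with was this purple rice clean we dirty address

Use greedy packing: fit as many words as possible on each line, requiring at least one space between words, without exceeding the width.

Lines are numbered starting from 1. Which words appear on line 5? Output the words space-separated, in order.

Answer: was this

Derivation:
Line 1: ['emerald', 'green'] (min_width=13, slack=0)
Line 2: ['one', 'milk', 'lion'] (min_width=13, slack=0)
Line 3: ['up', 'computer'] (min_width=11, slack=2)
Line 4: ['knife', 'with'] (min_width=10, slack=3)
Line 5: ['was', 'this'] (min_width=8, slack=5)
Line 6: ['purple', 'rice'] (min_width=11, slack=2)
Line 7: ['clean', 'we'] (min_width=8, slack=5)
Line 8: ['dirty', 'address'] (min_width=13, slack=0)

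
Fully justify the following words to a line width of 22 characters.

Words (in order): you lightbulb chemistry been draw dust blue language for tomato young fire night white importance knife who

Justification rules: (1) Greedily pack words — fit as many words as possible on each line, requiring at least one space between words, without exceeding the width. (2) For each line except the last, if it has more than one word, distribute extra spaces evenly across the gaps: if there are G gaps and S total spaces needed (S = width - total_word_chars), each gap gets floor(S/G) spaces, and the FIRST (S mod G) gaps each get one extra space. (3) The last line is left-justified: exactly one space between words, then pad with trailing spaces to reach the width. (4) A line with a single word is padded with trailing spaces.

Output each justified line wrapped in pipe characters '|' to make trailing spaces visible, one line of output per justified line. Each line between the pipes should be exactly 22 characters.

Line 1: ['you', 'lightbulb'] (min_width=13, slack=9)
Line 2: ['chemistry', 'been', 'draw'] (min_width=19, slack=3)
Line 3: ['dust', 'blue', 'language', 'for'] (min_width=22, slack=0)
Line 4: ['tomato', 'young', 'fire'] (min_width=17, slack=5)
Line 5: ['night', 'white', 'importance'] (min_width=22, slack=0)
Line 6: ['knife', 'who'] (min_width=9, slack=13)

Answer: |you          lightbulb|
|chemistry   been  draw|
|dust blue language for|
|tomato    young   fire|
|night white importance|
|knife who             |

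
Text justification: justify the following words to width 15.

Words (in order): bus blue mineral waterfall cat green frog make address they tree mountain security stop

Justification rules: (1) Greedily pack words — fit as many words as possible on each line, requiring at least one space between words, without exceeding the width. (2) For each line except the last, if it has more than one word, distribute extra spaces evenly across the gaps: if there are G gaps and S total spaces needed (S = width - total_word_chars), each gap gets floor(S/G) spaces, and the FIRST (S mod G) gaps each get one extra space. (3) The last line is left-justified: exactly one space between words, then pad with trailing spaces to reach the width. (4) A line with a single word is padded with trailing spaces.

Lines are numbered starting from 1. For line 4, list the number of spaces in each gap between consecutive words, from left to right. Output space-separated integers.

Line 1: ['bus', 'blue'] (min_width=8, slack=7)
Line 2: ['mineral'] (min_width=7, slack=8)
Line 3: ['waterfall', 'cat'] (min_width=13, slack=2)
Line 4: ['green', 'frog', 'make'] (min_width=15, slack=0)
Line 5: ['address', 'they'] (min_width=12, slack=3)
Line 6: ['tree', 'mountain'] (min_width=13, slack=2)
Line 7: ['security', 'stop'] (min_width=13, slack=2)

Answer: 1 1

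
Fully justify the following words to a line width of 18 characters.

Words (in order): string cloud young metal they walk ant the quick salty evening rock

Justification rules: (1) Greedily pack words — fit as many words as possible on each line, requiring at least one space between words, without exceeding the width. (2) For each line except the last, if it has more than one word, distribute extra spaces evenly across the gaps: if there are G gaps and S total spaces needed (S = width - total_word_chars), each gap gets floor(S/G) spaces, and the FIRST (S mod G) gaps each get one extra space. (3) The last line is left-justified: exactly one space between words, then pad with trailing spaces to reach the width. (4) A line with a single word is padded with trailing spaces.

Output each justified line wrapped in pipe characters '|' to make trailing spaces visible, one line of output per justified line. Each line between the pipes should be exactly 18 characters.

Answer: |string cloud young|
|metal   they  walk|
|ant    the   quick|
|salty evening rock|

Derivation:
Line 1: ['string', 'cloud', 'young'] (min_width=18, slack=0)
Line 2: ['metal', 'they', 'walk'] (min_width=15, slack=3)
Line 3: ['ant', 'the', 'quick'] (min_width=13, slack=5)
Line 4: ['salty', 'evening', 'rock'] (min_width=18, slack=0)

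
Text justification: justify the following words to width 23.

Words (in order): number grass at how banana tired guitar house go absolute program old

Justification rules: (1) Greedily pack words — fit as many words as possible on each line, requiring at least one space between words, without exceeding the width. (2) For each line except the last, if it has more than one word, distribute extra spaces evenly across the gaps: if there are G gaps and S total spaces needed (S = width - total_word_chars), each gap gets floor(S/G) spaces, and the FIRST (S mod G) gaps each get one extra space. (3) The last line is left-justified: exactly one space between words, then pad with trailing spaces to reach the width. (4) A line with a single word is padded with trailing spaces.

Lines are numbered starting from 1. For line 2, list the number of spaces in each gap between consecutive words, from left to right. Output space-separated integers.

Answer: 3 3

Derivation:
Line 1: ['number', 'grass', 'at', 'how'] (min_width=19, slack=4)
Line 2: ['banana', 'tired', 'guitar'] (min_width=19, slack=4)
Line 3: ['house', 'go', 'absolute'] (min_width=17, slack=6)
Line 4: ['program', 'old'] (min_width=11, slack=12)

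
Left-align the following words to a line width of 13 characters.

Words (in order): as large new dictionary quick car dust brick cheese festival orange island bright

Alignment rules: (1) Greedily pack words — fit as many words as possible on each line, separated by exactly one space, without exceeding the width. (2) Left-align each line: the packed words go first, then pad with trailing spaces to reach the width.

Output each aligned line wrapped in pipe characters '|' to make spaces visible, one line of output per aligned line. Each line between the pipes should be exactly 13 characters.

Answer: |as large new |
|dictionary   |
|quick car    |
|dust brick   |
|cheese       |
|festival     |
|orange island|
|bright       |

Derivation:
Line 1: ['as', 'large', 'new'] (min_width=12, slack=1)
Line 2: ['dictionary'] (min_width=10, slack=3)
Line 3: ['quick', 'car'] (min_width=9, slack=4)
Line 4: ['dust', 'brick'] (min_width=10, slack=3)
Line 5: ['cheese'] (min_width=6, slack=7)
Line 6: ['festival'] (min_width=8, slack=5)
Line 7: ['orange', 'island'] (min_width=13, slack=0)
Line 8: ['bright'] (min_width=6, slack=7)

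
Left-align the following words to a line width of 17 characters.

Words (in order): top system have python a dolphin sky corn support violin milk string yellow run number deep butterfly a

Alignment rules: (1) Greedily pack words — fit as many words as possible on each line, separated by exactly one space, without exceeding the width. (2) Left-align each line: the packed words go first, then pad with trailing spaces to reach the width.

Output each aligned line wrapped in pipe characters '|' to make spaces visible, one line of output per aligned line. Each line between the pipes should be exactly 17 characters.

Line 1: ['top', 'system', 'have'] (min_width=15, slack=2)
Line 2: ['python', 'a', 'dolphin'] (min_width=16, slack=1)
Line 3: ['sky', 'corn', 'support'] (min_width=16, slack=1)
Line 4: ['violin', 'milk'] (min_width=11, slack=6)
Line 5: ['string', 'yellow', 'run'] (min_width=17, slack=0)
Line 6: ['number', 'deep'] (min_width=11, slack=6)
Line 7: ['butterfly', 'a'] (min_width=11, slack=6)

Answer: |top system have  |
|python a dolphin |
|sky corn support |
|violin milk      |
|string yellow run|
|number deep      |
|butterfly a      |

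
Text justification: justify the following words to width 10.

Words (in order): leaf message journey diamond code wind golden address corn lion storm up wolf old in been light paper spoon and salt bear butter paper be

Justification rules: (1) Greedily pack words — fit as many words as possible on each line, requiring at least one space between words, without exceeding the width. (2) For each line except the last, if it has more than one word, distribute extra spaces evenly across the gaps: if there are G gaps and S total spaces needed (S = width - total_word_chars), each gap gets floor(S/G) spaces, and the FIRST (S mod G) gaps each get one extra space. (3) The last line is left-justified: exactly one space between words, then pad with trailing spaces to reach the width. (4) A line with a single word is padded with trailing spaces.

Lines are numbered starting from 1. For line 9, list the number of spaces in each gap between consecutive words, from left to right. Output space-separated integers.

Answer: 3

Derivation:
Line 1: ['leaf'] (min_width=4, slack=6)
Line 2: ['message'] (min_width=7, slack=3)
Line 3: ['journey'] (min_width=7, slack=3)
Line 4: ['diamond'] (min_width=7, slack=3)
Line 5: ['code', 'wind'] (min_width=9, slack=1)
Line 6: ['golden'] (min_width=6, slack=4)
Line 7: ['address'] (min_width=7, slack=3)
Line 8: ['corn', 'lion'] (min_width=9, slack=1)
Line 9: ['storm', 'up'] (min_width=8, slack=2)
Line 10: ['wolf', 'old'] (min_width=8, slack=2)
Line 11: ['in', 'been'] (min_width=7, slack=3)
Line 12: ['light'] (min_width=5, slack=5)
Line 13: ['paper'] (min_width=5, slack=5)
Line 14: ['spoon', 'and'] (min_width=9, slack=1)
Line 15: ['salt', 'bear'] (min_width=9, slack=1)
Line 16: ['butter'] (min_width=6, slack=4)
Line 17: ['paper', 'be'] (min_width=8, slack=2)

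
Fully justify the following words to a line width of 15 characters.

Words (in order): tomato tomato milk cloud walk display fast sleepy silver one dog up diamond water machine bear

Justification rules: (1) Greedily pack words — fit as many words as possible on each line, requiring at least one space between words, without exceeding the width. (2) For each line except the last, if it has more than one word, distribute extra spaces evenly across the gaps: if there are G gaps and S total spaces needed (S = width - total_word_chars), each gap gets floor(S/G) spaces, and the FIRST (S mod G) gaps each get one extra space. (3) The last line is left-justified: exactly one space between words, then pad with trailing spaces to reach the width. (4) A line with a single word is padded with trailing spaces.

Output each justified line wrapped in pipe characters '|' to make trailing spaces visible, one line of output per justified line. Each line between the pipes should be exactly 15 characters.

Answer: |tomato   tomato|
|milk cloud walk|
|display    fast|
|sleepy   silver|
|one    dog   up|
|diamond   water|
|machine bear   |

Derivation:
Line 1: ['tomato', 'tomato'] (min_width=13, slack=2)
Line 2: ['milk', 'cloud', 'walk'] (min_width=15, slack=0)
Line 3: ['display', 'fast'] (min_width=12, slack=3)
Line 4: ['sleepy', 'silver'] (min_width=13, slack=2)
Line 5: ['one', 'dog', 'up'] (min_width=10, slack=5)
Line 6: ['diamond', 'water'] (min_width=13, slack=2)
Line 7: ['machine', 'bear'] (min_width=12, slack=3)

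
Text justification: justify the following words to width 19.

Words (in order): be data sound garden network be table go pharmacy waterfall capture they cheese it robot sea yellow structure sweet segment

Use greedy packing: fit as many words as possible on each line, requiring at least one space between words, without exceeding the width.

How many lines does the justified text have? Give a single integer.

Answer: 8

Derivation:
Line 1: ['be', 'data', 'sound'] (min_width=13, slack=6)
Line 2: ['garden', 'network', 'be'] (min_width=17, slack=2)
Line 3: ['table', 'go', 'pharmacy'] (min_width=17, slack=2)
Line 4: ['waterfall', 'capture'] (min_width=17, slack=2)
Line 5: ['they', 'cheese', 'it'] (min_width=14, slack=5)
Line 6: ['robot', 'sea', 'yellow'] (min_width=16, slack=3)
Line 7: ['structure', 'sweet'] (min_width=15, slack=4)
Line 8: ['segment'] (min_width=7, slack=12)
Total lines: 8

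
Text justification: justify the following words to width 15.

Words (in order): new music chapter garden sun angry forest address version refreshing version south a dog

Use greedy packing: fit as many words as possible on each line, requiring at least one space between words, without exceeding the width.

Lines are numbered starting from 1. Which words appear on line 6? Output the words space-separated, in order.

Answer: refreshing

Derivation:
Line 1: ['new', 'music'] (min_width=9, slack=6)
Line 2: ['chapter', 'garden'] (min_width=14, slack=1)
Line 3: ['sun', 'angry'] (min_width=9, slack=6)
Line 4: ['forest', 'address'] (min_width=14, slack=1)
Line 5: ['version'] (min_width=7, slack=8)
Line 6: ['refreshing'] (min_width=10, slack=5)
Line 7: ['version', 'south', 'a'] (min_width=15, slack=0)
Line 8: ['dog'] (min_width=3, slack=12)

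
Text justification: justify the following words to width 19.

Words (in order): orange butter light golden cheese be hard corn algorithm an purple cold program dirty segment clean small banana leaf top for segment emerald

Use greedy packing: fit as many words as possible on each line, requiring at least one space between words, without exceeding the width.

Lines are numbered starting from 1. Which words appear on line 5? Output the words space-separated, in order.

Answer: program dirty

Derivation:
Line 1: ['orange', 'butter', 'light'] (min_width=19, slack=0)
Line 2: ['golden', 'cheese', 'be'] (min_width=16, slack=3)
Line 3: ['hard', 'corn', 'algorithm'] (min_width=19, slack=0)
Line 4: ['an', 'purple', 'cold'] (min_width=14, slack=5)
Line 5: ['program', 'dirty'] (min_width=13, slack=6)
Line 6: ['segment', 'clean', 'small'] (min_width=19, slack=0)
Line 7: ['banana', 'leaf', 'top', 'for'] (min_width=19, slack=0)
Line 8: ['segment', 'emerald'] (min_width=15, slack=4)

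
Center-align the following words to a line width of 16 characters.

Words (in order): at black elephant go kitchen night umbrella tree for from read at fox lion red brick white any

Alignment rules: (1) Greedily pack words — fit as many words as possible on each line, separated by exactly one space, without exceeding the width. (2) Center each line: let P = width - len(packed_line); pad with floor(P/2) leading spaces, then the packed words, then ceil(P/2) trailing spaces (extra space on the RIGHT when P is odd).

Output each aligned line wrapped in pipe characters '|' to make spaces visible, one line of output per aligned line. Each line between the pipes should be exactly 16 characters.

Answer: |    at black    |
|  elephant go   |
| kitchen night  |
| umbrella tree  |
|for from read at|
|  fox lion red  |
|brick white any |

Derivation:
Line 1: ['at', 'black'] (min_width=8, slack=8)
Line 2: ['elephant', 'go'] (min_width=11, slack=5)
Line 3: ['kitchen', 'night'] (min_width=13, slack=3)
Line 4: ['umbrella', 'tree'] (min_width=13, slack=3)
Line 5: ['for', 'from', 'read', 'at'] (min_width=16, slack=0)
Line 6: ['fox', 'lion', 'red'] (min_width=12, slack=4)
Line 7: ['brick', 'white', 'any'] (min_width=15, slack=1)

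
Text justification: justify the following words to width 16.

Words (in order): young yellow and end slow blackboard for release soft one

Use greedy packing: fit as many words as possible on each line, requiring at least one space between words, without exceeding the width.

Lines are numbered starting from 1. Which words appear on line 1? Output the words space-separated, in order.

Answer: young yellow and

Derivation:
Line 1: ['young', 'yellow', 'and'] (min_width=16, slack=0)
Line 2: ['end', 'slow'] (min_width=8, slack=8)
Line 3: ['blackboard', 'for'] (min_width=14, slack=2)
Line 4: ['release', 'soft', 'one'] (min_width=16, slack=0)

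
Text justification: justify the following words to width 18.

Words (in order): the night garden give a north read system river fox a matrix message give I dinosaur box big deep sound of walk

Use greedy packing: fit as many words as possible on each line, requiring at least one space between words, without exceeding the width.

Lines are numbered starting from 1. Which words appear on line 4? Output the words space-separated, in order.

Answer: matrix message

Derivation:
Line 1: ['the', 'night', 'garden'] (min_width=16, slack=2)
Line 2: ['give', 'a', 'north', 'read'] (min_width=17, slack=1)
Line 3: ['system', 'river', 'fox', 'a'] (min_width=18, slack=0)
Line 4: ['matrix', 'message'] (min_width=14, slack=4)
Line 5: ['give', 'I', 'dinosaur'] (min_width=15, slack=3)
Line 6: ['box', 'big', 'deep', 'sound'] (min_width=18, slack=0)
Line 7: ['of', 'walk'] (min_width=7, slack=11)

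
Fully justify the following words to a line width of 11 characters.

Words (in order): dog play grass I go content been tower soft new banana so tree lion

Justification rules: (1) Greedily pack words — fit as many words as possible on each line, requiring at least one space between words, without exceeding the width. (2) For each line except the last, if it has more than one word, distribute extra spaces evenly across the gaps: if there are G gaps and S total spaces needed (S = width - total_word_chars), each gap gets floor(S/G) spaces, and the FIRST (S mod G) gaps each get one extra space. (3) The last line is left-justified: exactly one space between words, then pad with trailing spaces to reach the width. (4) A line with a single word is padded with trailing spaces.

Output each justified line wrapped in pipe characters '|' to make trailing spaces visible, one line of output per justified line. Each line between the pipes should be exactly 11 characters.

Answer: |dog    play|
|grass  I go|
|content    |
|been  tower|
|soft    new|
|banana   so|
|tree lion  |

Derivation:
Line 1: ['dog', 'play'] (min_width=8, slack=3)
Line 2: ['grass', 'I', 'go'] (min_width=10, slack=1)
Line 3: ['content'] (min_width=7, slack=4)
Line 4: ['been', 'tower'] (min_width=10, slack=1)
Line 5: ['soft', 'new'] (min_width=8, slack=3)
Line 6: ['banana', 'so'] (min_width=9, slack=2)
Line 7: ['tree', 'lion'] (min_width=9, slack=2)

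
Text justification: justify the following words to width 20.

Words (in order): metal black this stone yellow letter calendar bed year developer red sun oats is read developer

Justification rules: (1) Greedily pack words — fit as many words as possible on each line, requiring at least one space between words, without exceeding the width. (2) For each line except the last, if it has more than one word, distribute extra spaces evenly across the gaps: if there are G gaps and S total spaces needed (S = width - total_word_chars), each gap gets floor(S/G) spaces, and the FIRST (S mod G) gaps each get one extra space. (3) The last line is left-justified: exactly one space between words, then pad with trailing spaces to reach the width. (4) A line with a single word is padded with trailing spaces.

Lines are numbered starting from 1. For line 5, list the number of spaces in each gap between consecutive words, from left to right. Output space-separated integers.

Line 1: ['metal', 'black', 'this'] (min_width=16, slack=4)
Line 2: ['stone', 'yellow', 'letter'] (min_width=19, slack=1)
Line 3: ['calendar', 'bed', 'year'] (min_width=17, slack=3)
Line 4: ['developer', 'red', 'sun'] (min_width=17, slack=3)
Line 5: ['oats', 'is', 'read'] (min_width=12, slack=8)
Line 6: ['developer'] (min_width=9, slack=11)

Answer: 5 5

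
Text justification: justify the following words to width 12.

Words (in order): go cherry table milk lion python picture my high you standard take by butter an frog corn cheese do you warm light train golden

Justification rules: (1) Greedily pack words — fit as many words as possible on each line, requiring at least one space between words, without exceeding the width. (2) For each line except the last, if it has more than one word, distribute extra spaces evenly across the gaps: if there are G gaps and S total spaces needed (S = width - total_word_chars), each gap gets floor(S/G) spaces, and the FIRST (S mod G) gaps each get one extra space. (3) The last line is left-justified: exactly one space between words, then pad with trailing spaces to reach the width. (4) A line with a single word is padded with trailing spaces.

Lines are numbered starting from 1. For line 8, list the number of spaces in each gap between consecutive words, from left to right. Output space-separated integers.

Line 1: ['go', 'cherry'] (min_width=9, slack=3)
Line 2: ['table', 'milk'] (min_width=10, slack=2)
Line 3: ['lion', 'python'] (min_width=11, slack=1)
Line 4: ['picture', 'my'] (min_width=10, slack=2)
Line 5: ['high', 'you'] (min_width=8, slack=4)
Line 6: ['standard'] (min_width=8, slack=4)
Line 7: ['take', 'by'] (min_width=7, slack=5)
Line 8: ['butter', 'an'] (min_width=9, slack=3)
Line 9: ['frog', 'corn'] (min_width=9, slack=3)
Line 10: ['cheese', 'do'] (min_width=9, slack=3)
Line 11: ['you', 'warm'] (min_width=8, slack=4)
Line 12: ['light', 'train'] (min_width=11, slack=1)
Line 13: ['golden'] (min_width=6, slack=6)

Answer: 4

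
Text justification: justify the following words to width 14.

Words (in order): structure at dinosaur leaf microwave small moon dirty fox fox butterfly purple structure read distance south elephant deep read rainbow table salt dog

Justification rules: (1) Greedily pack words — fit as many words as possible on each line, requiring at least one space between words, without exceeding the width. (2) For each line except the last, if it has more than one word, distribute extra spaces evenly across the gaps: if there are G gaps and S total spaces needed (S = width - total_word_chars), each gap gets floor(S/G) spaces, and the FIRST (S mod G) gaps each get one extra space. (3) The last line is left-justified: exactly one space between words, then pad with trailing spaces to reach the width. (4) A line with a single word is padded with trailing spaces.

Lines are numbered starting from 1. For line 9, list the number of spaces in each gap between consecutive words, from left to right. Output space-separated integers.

Answer: 1

Derivation:
Line 1: ['structure', 'at'] (min_width=12, slack=2)
Line 2: ['dinosaur', 'leaf'] (min_width=13, slack=1)
Line 3: ['microwave'] (min_width=9, slack=5)
Line 4: ['small', 'moon'] (min_width=10, slack=4)
Line 5: ['dirty', 'fox', 'fox'] (min_width=13, slack=1)
Line 6: ['butterfly'] (min_width=9, slack=5)
Line 7: ['purple'] (min_width=6, slack=8)
Line 8: ['structure', 'read'] (min_width=14, slack=0)
Line 9: ['distance', 'south'] (min_width=14, slack=0)
Line 10: ['elephant', 'deep'] (min_width=13, slack=1)
Line 11: ['read', 'rainbow'] (min_width=12, slack=2)
Line 12: ['table', 'salt', 'dog'] (min_width=14, slack=0)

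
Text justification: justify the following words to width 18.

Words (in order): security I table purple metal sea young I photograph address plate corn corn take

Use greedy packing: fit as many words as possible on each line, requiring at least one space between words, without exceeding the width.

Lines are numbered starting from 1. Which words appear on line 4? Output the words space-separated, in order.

Line 1: ['security', 'I', 'table'] (min_width=16, slack=2)
Line 2: ['purple', 'metal', 'sea'] (min_width=16, slack=2)
Line 3: ['young', 'I', 'photograph'] (min_width=18, slack=0)
Line 4: ['address', 'plate', 'corn'] (min_width=18, slack=0)
Line 5: ['corn', 'take'] (min_width=9, slack=9)

Answer: address plate corn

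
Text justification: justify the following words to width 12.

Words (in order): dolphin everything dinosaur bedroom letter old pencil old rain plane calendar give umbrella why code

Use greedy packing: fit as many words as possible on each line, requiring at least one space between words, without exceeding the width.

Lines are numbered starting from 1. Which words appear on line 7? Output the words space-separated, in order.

Line 1: ['dolphin'] (min_width=7, slack=5)
Line 2: ['everything'] (min_width=10, slack=2)
Line 3: ['dinosaur'] (min_width=8, slack=4)
Line 4: ['bedroom'] (min_width=7, slack=5)
Line 5: ['letter', 'old'] (min_width=10, slack=2)
Line 6: ['pencil', 'old'] (min_width=10, slack=2)
Line 7: ['rain', 'plane'] (min_width=10, slack=2)
Line 8: ['calendar'] (min_width=8, slack=4)
Line 9: ['give'] (min_width=4, slack=8)
Line 10: ['umbrella', 'why'] (min_width=12, slack=0)
Line 11: ['code'] (min_width=4, slack=8)

Answer: rain plane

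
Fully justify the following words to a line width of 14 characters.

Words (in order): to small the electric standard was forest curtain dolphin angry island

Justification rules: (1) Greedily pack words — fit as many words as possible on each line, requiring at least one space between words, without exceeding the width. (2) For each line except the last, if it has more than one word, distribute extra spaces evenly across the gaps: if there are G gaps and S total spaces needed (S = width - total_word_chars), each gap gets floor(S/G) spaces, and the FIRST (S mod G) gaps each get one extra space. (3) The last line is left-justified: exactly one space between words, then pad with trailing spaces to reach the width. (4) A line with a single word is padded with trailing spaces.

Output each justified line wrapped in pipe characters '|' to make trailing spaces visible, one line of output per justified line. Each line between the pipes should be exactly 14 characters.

Answer: |to  small  the|
|electric      |
|standard   was|
|forest curtain|
|dolphin  angry|
|island        |

Derivation:
Line 1: ['to', 'small', 'the'] (min_width=12, slack=2)
Line 2: ['electric'] (min_width=8, slack=6)
Line 3: ['standard', 'was'] (min_width=12, slack=2)
Line 4: ['forest', 'curtain'] (min_width=14, slack=0)
Line 5: ['dolphin', 'angry'] (min_width=13, slack=1)
Line 6: ['island'] (min_width=6, slack=8)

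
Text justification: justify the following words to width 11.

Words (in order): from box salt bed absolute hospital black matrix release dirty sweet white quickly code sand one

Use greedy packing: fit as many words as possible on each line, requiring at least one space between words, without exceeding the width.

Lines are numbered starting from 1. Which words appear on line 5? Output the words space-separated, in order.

Answer: black

Derivation:
Line 1: ['from', 'box'] (min_width=8, slack=3)
Line 2: ['salt', 'bed'] (min_width=8, slack=3)
Line 3: ['absolute'] (min_width=8, slack=3)
Line 4: ['hospital'] (min_width=8, slack=3)
Line 5: ['black'] (min_width=5, slack=6)
Line 6: ['matrix'] (min_width=6, slack=5)
Line 7: ['release'] (min_width=7, slack=4)
Line 8: ['dirty', 'sweet'] (min_width=11, slack=0)
Line 9: ['white'] (min_width=5, slack=6)
Line 10: ['quickly'] (min_width=7, slack=4)
Line 11: ['code', 'sand'] (min_width=9, slack=2)
Line 12: ['one'] (min_width=3, slack=8)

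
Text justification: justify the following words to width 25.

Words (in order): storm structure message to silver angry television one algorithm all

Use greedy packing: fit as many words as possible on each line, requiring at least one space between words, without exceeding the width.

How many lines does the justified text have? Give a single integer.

Line 1: ['storm', 'structure', 'message'] (min_width=23, slack=2)
Line 2: ['to', 'silver', 'angry'] (min_width=15, slack=10)
Line 3: ['television', 'one', 'algorithm'] (min_width=24, slack=1)
Line 4: ['all'] (min_width=3, slack=22)
Total lines: 4

Answer: 4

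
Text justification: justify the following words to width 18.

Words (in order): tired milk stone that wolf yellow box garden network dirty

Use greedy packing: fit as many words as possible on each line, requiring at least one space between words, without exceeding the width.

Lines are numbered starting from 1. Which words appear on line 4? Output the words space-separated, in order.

Line 1: ['tired', 'milk', 'stone'] (min_width=16, slack=2)
Line 2: ['that', 'wolf', 'yellow'] (min_width=16, slack=2)
Line 3: ['box', 'garden', 'network'] (min_width=18, slack=0)
Line 4: ['dirty'] (min_width=5, slack=13)

Answer: dirty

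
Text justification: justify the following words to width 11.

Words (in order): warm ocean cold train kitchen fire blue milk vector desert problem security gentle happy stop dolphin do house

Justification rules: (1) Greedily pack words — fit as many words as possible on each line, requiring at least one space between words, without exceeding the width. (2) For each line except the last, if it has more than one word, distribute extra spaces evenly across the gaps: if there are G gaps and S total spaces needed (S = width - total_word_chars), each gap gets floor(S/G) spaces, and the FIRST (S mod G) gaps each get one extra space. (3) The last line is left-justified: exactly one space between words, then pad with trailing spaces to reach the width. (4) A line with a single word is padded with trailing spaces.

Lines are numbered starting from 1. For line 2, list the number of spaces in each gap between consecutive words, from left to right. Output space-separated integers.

Answer: 2

Derivation:
Line 1: ['warm', 'ocean'] (min_width=10, slack=1)
Line 2: ['cold', 'train'] (min_width=10, slack=1)
Line 3: ['kitchen'] (min_width=7, slack=4)
Line 4: ['fire', 'blue'] (min_width=9, slack=2)
Line 5: ['milk', 'vector'] (min_width=11, slack=0)
Line 6: ['desert'] (min_width=6, slack=5)
Line 7: ['problem'] (min_width=7, slack=4)
Line 8: ['security'] (min_width=8, slack=3)
Line 9: ['gentle'] (min_width=6, slack=5)
Line 10: ['happy', 'stop'] (min_width=10, slack=1)
Line 11: ['dolphin', 'do'] (min_width=10, slack=1)
Line 12: ['house'] (min_width=5, slack=6)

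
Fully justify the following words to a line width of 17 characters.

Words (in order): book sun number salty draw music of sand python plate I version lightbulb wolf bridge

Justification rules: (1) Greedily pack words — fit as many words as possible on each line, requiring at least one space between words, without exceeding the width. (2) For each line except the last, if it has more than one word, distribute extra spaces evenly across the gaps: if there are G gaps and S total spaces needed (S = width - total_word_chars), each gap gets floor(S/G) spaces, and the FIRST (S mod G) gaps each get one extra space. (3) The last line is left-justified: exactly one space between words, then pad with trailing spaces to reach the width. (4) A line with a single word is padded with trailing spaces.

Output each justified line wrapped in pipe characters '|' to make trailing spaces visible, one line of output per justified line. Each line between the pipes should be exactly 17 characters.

Answer: |book  sun  number|
|salty  draw music|
|of   sand  python|
|plate  I  version|
|lightbulb    wolf|
|bridge           |

Derivation:
Line 1: ['book', 'sun', 'number'] (min_width=15, slack=2)
Line 2: ['salty', 'draw', 'music'] (min_width=16, slack=1)
Line 3: ['of', 'sand', 'python'] (min_width=14, slack=3)
Line 4: ['plate', 'I', 'version'] (min_width=15, slack=2)
Line 5: ['lightbulb', 'wolf'] (min_width=14, slack=3)
Line 6: ['bridge'] (min_width=6, slack=11)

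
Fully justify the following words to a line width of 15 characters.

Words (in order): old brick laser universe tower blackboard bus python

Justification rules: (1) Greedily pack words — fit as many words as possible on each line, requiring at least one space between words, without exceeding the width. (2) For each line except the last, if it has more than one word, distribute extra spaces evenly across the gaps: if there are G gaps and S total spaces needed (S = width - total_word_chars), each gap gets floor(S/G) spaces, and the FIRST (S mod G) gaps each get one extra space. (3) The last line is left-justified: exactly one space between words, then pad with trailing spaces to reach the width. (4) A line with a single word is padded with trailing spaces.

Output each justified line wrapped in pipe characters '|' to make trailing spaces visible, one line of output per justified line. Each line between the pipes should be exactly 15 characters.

Answer: |old brick laser|
|universe  tower|
|blackboard  bus|
|python         |

Derivation:
Line 1: ['old', 'brick', 'laser'] (min_width=15, slack=0)
Line 2: ['universe', 'tower'] (min_width=14, slack=1)
Line 3: ['blackboard', 'bus'] (min_width=14, slack=1)
Line 4: ['python'] (min_width=6, slack=9)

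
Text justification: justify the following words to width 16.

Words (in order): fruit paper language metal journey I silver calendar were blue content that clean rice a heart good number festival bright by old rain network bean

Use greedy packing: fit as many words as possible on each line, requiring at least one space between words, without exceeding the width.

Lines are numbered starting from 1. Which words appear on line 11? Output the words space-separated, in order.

Answer: bean

Derivation:
Line 1: ['fruit', 'paper'] (min_width=11, slack=5)
Line 2: ['language', 'metal'] (min_width=14, slack=2)
Line 3: ['journey', 'I', 'silver'] (min_width=16, slack=0)
Line 4: ['calendar', 'were'] (min_width=13, slack=3)
Line 5: ['blue', 'content'] (min_width=12, slack=4)
Line 6: ['that', 'clean', 'rice'] (min_width=15, slack=1)
Line 7: ['a', 'heart', 'good'] (min_width=12, slack=4)
Line 8: ['number', 'festival'] (min_width=15, slack=1)
Line 9: ['bright', 'by', 'old'] (min_width=13, slack=3)
Line 10: ['rain', 'network'] (min_width=12, slack=4)
Line 11: ['bean'] (min_width=4, slack=12)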